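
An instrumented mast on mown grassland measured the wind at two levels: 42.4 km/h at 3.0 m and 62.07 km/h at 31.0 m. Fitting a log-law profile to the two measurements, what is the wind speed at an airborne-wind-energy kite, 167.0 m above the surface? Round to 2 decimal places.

76.25 km/h

Log law: V ∝ ln(z/z₀). From the pair, with r = V₁/V₂ = 0.68310,
ln z₀ = (ln z₁ − r·ln z₂)/(1 − r) = (1.0986 − 0.68310×3.4340)/0.31690 = -3.9354 → z₀ = 0.01954 m
V₃ = V₁ · ln(z₃/z₀)/ln(z₁/z₀) = 42.4 × 9.0534/5.0341 = 76.2538 km/h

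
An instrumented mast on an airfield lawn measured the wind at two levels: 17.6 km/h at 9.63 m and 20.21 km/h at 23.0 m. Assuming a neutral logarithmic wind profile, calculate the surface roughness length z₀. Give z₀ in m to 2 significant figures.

z₀ ≈ 0.027 m

Log law: V(z) ∝ ln(z/z₀). With r = V₁/V₂ = 17.6/20.21 = 0.87086,
r · ln(z₂/z₀) = ln(z₁/z₀) ⇒ ln z₀ = (ln z₁ − r·ln z₂)/(1 − r)
ln z₀ = (2.26488 − 0.87086×3.13549) / 0.12914 = -3.6059
z₀ = exp(-3.6059) = 0.02716 m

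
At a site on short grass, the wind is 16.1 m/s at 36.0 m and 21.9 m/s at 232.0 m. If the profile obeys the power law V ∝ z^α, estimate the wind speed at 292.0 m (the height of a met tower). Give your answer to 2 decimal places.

First find α: α = ln(V₂/V₁)/ln(z₂/z₁) = ln(21.9/16.1)/ln(232.0/36.0) = 0.30767/1.86322 = 0.1651
Extrapolate from 232.0 m to 292.0 m: V₃ = 21.9 × (292.0/232.0)^0.1651 = 21.9 × 1.0387 = 22.7478 m/s

22.75 m/s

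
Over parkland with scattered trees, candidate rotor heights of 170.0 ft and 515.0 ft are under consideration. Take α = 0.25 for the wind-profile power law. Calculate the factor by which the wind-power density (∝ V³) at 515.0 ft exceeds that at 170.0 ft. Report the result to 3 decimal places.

Speed ratio: V_B/V_A = (z_B/z_A)^α = (515.0/170.0)^0.25 = (3.0294)^0.25 = 1.31929
Power-density ratio: P_B/P_A = (V_B/V_A)³ = (1.31929)³ = 2.29625

2.296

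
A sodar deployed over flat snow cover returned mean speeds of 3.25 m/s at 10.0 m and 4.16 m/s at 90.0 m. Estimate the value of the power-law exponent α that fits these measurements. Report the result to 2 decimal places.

Power law: V₂/V₁ = (z₂/z₁)^α ⇒ α = ln(V₂/V₁) / ln(z₂/z₁)
α = ln(4.16/3.25) / ln(90.0/10.0) = ln(1.2800) / ln(9.0000)
  = 0.24686 / 2.19722 = 0.11235

α ≈ 0.11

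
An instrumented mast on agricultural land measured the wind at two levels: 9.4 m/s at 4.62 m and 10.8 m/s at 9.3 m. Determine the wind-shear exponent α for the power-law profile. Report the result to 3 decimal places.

Power law: V₂/V₁ = (z₂/z₁)^α ⇒ α = ln(V₂/V₁) / ln(z₂/z₁)
α = ln(10.8/9.4) / ln(9.3/4.62) = ln(1.1489) / ln(2.0130)
  = 0.13884 / 0.69962 = 0.19845

α ≈ 0.198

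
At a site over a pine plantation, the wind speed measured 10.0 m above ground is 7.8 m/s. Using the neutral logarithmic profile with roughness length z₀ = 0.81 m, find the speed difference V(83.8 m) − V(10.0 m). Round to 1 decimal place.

Log law: V₂ = V₁ · ln(z₂/z₀)/ln(z₁/z₀) = 7.8 × 4.6392/2.5133 = 14.3975 m/s
ΔV = 14.3975 − 7.8 = 6.5975 m/s

6.6 m/s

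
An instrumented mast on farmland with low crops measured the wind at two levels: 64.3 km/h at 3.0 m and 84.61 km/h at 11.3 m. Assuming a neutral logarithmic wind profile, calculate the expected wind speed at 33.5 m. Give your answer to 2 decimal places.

101.25 km/h

Log law: V ∝ ln(z/z₀). From the pair, with r = V₁/V₂ = 0.75996,
ln z₀ = (ln z₁ − r·ln z₂)/(1 − r) = (1.0986 − 0.75996×2.4248)/0.24004 = -3.1000 → z₀ = 0.04505 m
V₃ = V₁ · ln(z₃/z₀)/ln(z₁/z₀) = 64.3 × 6.6116/4.1986 = 101.2530 km/h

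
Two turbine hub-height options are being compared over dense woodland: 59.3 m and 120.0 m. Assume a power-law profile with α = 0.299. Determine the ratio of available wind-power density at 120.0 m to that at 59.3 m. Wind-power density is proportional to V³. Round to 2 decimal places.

Speed ratio: V_B/V_A = (z_B/z_A)^α = (120.0/59.3)^0.299 = (2.0236)^0.299 = 1.23462
Power-density ratio: P_B/P_A = (V_B/V_A)³ = (1.23462)³ = 1.88190

1.88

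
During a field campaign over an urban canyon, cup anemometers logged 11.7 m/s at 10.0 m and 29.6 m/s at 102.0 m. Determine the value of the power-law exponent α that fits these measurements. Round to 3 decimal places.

Power law: V₂/V₁ = (z₂/z₁)^α ⇒ α = ln(V₂/V₁) / ln(z₂/z₁)
α = ln(29.6/11.7) / ln(102.0/10.0) = ln(2.5299) / ln(10.2000)
  = 0.92819 / 2.32239 = 0.39967

α ≈ 0.400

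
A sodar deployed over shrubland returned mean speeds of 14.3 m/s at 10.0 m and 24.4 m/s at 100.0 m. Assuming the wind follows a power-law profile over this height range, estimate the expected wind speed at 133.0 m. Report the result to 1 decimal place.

26.1 m/s

First find α: α = ln(V₂/V₁)/ln(z₂/z₁) = ln(24.4/14.3)/ln(100.0/10.0) = 0.53432/2.30259 = 0.2321
Extrapolate from 100.0 m to 133.0 m: V₃ = 24.4 × (133.0/100.0)^0.2321 = 24.4 × 1.0684 = 26.0693 m/s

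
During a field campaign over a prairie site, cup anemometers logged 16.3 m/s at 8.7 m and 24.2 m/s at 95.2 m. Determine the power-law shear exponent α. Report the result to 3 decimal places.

α ≈ 0.165

Power law: V₂/V₁ = (z₂/z₁)^α ⇒ α = ln(V₂/V₁) / ln(z₂/z₁)
α = ln(24.2/16.3) / ln(95.2/8.7) = ln(1.4847) / ln(10.9425)
  = 0.39519 / 2.39266 = 0.16517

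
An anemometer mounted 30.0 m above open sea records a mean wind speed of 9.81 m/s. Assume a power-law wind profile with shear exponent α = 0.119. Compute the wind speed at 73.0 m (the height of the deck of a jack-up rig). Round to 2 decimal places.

Power-law profile: V₂ = V₁ · (z₂/z₁)^α
V₂ = 9.81 × (73.0/30.0)^0.119 = 9.81 × (2.4333)^0.119
    = 9.81 × 1.1116 = 10.9050 m/s

10.91 m/s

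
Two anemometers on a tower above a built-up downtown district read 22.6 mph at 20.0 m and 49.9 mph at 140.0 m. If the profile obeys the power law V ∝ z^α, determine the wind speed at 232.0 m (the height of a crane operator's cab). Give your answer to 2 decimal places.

First find α: α = ln(V₂/V₁)/ln(z₂/z₁) = ln(49.9/22.6)/ln(140.0/20.0) = 0.79207/1.94591 = 0.4070
Extrapolate from 140.0 m to 232.0 m: V₃ = 49.9 × (232.0/140.0)^0.4070 = 49.9 × 1.2283 = 61.2900 mph

61.29 mph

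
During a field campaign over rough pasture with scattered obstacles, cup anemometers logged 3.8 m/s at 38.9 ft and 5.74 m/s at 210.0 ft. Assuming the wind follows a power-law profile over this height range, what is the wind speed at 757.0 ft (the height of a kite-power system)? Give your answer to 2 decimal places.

7.85 m/s

First find α: α = ln(V₂/V₁)/ln(z₂/z₁) = ln(5.74/3.8)/ln(210.0/38.9) = 0.41246/1.68611 = 0.2446
Extrapolate from 210.0 ft to 757.0 ft: V₃ = 5.74 × (757.0/210.0)^0.2446 = 5.74 × 1.3684 = 7.8548 m/s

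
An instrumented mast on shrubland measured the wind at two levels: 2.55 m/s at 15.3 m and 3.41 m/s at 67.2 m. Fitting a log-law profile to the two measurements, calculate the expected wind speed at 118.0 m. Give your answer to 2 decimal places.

Log law: V ∝ ln(z/z₀). From the pair, with r = V₁/V₂ = 0.74780,
ln z₀ = (ln z₁ − r·ln z₂)/(1 − r) = (2.7279 − 0.74780×4.2077)/0.25220 = -1.6600 → z₀ = 0.1901 m
V₃ = V₁ · ln(z₃/z₀)/ln(z₁/z₀) = 2.55 × 6.4307/4.3878 = 3.7372 m/s

3.74 m/s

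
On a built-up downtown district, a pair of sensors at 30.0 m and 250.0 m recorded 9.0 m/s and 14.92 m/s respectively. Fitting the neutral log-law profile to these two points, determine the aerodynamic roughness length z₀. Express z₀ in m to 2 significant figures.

z₀ ≈ 1.2 m

Log law: V(z) ∝ ln(z/z₀). With r = V₁/V₂ = 9.0/14.92 = 0.60322,
r · ln(z₂/z₀) = ln(z₁/z₀) ⇒ ln z₀ = (ln z₁ − r·ln z₂)/(1 − r)
ln z₀ = (3.40120 − 0.60322×5.52146) / 0.39678 = 0.1778
z₀ = exp(0.1778) = 1.195 m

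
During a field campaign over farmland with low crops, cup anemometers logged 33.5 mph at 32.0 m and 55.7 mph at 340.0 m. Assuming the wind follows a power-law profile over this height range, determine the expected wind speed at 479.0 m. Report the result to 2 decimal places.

59.96 mph

First find α: α = ln(V₂/V₁)/ln(z₂/z₁) = ln(55.7/33.5)/ln(340.0/32.0) = 0.50843/2.36321 = 0.2151
Extrapolate from 340.0 m to 479.0 m: V₃ = 55.7 × (479.0/340.0)^0.2151 = 55.7 × 1.0765 = 59.9627 mph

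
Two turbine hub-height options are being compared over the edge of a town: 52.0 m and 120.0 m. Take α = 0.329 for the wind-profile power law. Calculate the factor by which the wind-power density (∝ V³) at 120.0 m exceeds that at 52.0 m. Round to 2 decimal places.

Speed ratio: V_B/V_A = (z_B/z_A)^α = (120.0/52.0)^0.329 = (2.3077)^0.329 = 1.31670
Power-density ratio: P_B/P_A = (V_B/V_A)³ = (1.31670)³ = 2.28274

2.28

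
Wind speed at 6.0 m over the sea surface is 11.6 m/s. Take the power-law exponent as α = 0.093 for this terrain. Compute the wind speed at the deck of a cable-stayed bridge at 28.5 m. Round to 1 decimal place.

Power-law profile: V₂ = V₁ · (z₂/z₁)^α
V₂ = 11.6 × (28.5/6.0)^0.093 = 11.6 × (4.7500)^0.093
    = 11.6 × 1.1559 = 13.4088 m/s

13.4 m/s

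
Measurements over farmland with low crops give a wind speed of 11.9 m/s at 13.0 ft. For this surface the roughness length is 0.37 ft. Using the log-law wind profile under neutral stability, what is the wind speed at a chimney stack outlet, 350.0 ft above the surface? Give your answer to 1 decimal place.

22.9 m/s

Log law: V(z) ∝ ln(z/z₀), so V₂/V₁ = ln(z₂/z₀) / ln(z₁/z₀).
ln(350.0/0.37) = 6.8522, ln(13.0/0.37) = 3.5592
V₂ = 11.9 × 6.8522/3.5592 = 11.9 × 1.9252 = 22.9099 m/s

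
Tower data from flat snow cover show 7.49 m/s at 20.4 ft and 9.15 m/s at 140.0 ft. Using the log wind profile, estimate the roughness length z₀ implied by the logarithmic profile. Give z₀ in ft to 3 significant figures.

Log law: V(z) ∝ ln(z/z₀). With r = V₁/V₂ = 7.49/9.15 = 0.81858,
r · ln(z₂/z₀) = ln(z₁/z₀) ⇒ ln z₀ = (ln z₁ − r·ln z₂)/(1 − r)
ln z₀ = (3.01553 − 0.81858×4.94164) / 0.18142 = -5.6752
z₀ = exp(-5.6752) = 0.003430 ft

z₀ ≈ 0.00343 ft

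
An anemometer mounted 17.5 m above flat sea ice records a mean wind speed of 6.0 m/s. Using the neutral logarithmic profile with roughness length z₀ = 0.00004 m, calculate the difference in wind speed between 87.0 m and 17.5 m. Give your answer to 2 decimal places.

Log law: V₂ = V₁ · ln(z₂/z₀)/ln(z₁/z₀) = 6.0 × 14.5925/12.9888 = 6.7408 m/s
ΔV = 6.7408 − 6.0 = 0.7408 m/s

0.74 m/s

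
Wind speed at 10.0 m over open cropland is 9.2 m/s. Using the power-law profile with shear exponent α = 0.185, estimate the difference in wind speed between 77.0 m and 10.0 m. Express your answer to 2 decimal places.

Power law: V₂ = V₁ · (z₂/z₁)^α = 9.2 × (7.7000)^0.185 = 13.4211 m/s
ΔV = 13.4211 − 9.2 = 4.2211 m/s

4.22 m/s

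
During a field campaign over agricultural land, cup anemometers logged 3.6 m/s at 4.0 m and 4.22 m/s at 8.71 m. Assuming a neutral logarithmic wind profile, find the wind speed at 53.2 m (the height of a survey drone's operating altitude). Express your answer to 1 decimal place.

5.7 m/s

Log law: V ∝ ln(z/z₀). From the pair, with r = V₁/V₂ = 0.85308,
ln z₀ = (ln z₁ − r·ln z₂)/(1 − r) = (1.3863 − 0.85308×2.1645)/0.14692 = -3.1322 → z₀ = 0.04362 m
V₃ = V₁ · ln(z₃/z₀)/ln(z₁/z₀) = 3.6 × 7.1062/4.5184 = 5.6618 m/s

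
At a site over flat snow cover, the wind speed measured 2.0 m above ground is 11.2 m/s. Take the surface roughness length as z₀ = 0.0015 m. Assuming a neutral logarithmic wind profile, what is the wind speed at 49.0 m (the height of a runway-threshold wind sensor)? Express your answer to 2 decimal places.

16.18 m/s

Log law: V(z) ∝ ln(z/z₀), so V₂/V₁ = ln(z₂/z₀) / ln(z₁/z₀).
ln(49.0/0.0015) = 10.3941, ln(2.0/0.0015) = 7.1954
V₂ = 11.2 × 10.3941/7.1954 = 11.2 × 1.4445 = 16.1789 m/s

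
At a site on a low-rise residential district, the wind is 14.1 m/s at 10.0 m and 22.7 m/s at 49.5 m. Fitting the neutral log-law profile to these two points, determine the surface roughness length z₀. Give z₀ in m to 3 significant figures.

Log law: V(z) ∝ ln(z/z₀). With r = V₁/V₂ = 14.1/22.7 = 0.62115,
r · ln(z₂/z₀) = ln(z₁/z₀) ⇒ ln z₀ = (ln z₁ − r·ln z₂)/(1 − r)
ln z₀ = (2.30259 − 0.62115×3.90197) / 0.37885 = -0.3197
z₀ = exp(-0.3197) = 0.7264 m

z₀ ≈ 0.726 m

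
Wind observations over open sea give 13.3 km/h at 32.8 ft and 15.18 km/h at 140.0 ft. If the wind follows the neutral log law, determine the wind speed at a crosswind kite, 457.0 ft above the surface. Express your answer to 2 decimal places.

Log law: V ∝ ln(z/z₀). From the pair, with r = V₁/V₂ = 0.87615,
ln z₀ = (ln z₁ − r·ln z₂)/(1 − r) = (3.4904 − 0.87615×4.9416)/0.12385 = -6.7761 → z₀ = 0.001141 ft
V₃ = V₁ · ln(z₃/z₀)/ln(z₁/z₀) = 13.3 × 12.9008/10.2666 = 16.7126 km/h

16.71 km/h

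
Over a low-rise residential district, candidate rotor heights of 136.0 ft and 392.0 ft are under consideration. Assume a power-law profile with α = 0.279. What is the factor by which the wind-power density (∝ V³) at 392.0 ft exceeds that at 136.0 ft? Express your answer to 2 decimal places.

2.43

Speed ratio: V_B/V_A = (z_B/z_A)^α = (392.0/136.0)^0.279 = (2.8824)^0.279 = 1.34360
Power-density ratio: P_B/P_A = (V_B/V_A)³ = (1.34360)³ = 2.42554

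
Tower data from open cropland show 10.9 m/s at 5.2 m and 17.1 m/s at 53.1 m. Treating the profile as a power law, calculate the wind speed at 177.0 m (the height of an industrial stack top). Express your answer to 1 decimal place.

21.6 m/s

First find α: α = ln(V₂/V₁)/ln(z₂/z₁) = ln(17.1/10.9)/ln(53.1/5.2) = 0.45032/2.32352 = 0.1938
Extrapolate from 53.1 m to 177.0 m: V₃ = 17.1 × (177.0/53.1)^0.1938 = 17.1 × 1.2628 = 21.5940 m/s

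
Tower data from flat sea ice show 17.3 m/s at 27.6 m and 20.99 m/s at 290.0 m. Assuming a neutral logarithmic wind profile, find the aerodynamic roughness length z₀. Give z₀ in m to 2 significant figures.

z₀ ≈ 0.00045 m

Log law: V(z) ∝ ln(z/z₀). With r = V₁/V₂ = 17.3/20.99 = 0.82420,
r · ln(z₂/z₀) = ln(z₁/z₀) ⇒ ln z₀ = (ln z₁ − r·ln z₂)/(1 − r)
ln z₀ = (3.31782 − 0.82420×5.66988) / 0.17580 = -7.7095
z₀ = exp(-7.7095) = 0.0004486 m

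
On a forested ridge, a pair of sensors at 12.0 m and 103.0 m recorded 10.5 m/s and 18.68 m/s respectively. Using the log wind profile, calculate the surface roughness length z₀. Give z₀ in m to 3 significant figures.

z₀ ≈ 0.760 m

Log law: V(z) ∝ ln(z/z₀). With r = V₁/V₂ = 10.5/18.68 = 0.56210,
r · ln(z₂/z₀) = ln(z₁/z₀) ⇒ ln z₀ = (ln z₁ − r·ln z₂)/(1 − r)
ln z₀ = (2.48491 − 0.56210×4.63473) / 0.43790 = -0.2746
z₀ = exp(-0.2746) = 0.7598 m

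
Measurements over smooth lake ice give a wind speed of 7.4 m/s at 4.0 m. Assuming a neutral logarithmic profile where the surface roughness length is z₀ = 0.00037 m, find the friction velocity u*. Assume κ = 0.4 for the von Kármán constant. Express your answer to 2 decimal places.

Log law: V(z) = (u*/κ) · ln(z/z₀) ⇒ u* = κ · V / ln(z/z₀)
u* = 0.4 × 7.4 / ln(4.0/0.00037) = 0.4 × 7.4 / 9.2883
   = 2.9600 / 9.2883 = 0.3187 m/s

u* ≈ 0.32 m/s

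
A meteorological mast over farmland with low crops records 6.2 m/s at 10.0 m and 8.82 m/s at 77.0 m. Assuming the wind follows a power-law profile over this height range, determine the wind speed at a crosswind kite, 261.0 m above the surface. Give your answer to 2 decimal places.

First find α: α = ln(V₂/V₁)/ln(z₂/z₁) = ln(8.82/6.2)/ln(77.0/10.0) = 0.35247/2.04122 = 0.1727
Extrapolate from 77.0 m to 261.0 m: V₃ = 8.82 × (261.0/77.0)^0.1727 = 8.82 × 1.2347 = 10.8896 m/s

10.89 m/s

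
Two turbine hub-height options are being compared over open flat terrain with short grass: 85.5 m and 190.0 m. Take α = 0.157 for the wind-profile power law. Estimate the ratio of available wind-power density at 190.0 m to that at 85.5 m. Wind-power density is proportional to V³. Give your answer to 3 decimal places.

1.457

Speed ratio: V_B/V_A = (z_B/z_A)^α = (190.0/85.5)^0.157 = (2.2222)^0.157 = 1.13356
Power-density ratio: P_B/P_A = (V_B/V_A)³ = (1.13356)³ = 1.45659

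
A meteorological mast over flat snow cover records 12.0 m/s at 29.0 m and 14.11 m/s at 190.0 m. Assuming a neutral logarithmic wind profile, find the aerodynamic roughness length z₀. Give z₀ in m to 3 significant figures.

z₀ ≈ 0.000660 m

Log law: V(z) ∝ ln(z/z₀). With r = V₁/V₂ = 12.0/14.11 = 0.85046,
r · ln(z₂/z₀) = ln(z₁/z₀) ⇒ ln z₀ = (ln z₁ − r·ln z₂)/(1 − r)
ln z₀ = (3.36730 − 0.85046×5.24702) / 0.14954 = -7.3231
z₀ = exp(-7.3231) = 0.0006601 m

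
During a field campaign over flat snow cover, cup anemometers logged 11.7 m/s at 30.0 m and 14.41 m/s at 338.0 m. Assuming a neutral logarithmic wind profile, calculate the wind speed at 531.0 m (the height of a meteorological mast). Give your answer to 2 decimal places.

14.92 m/s

Log law: V ∝ ln(z/z₀). From the pair, with r = V₁/V₂ = 0.81194,
ln z₀ = (ln z₁ − r·ln z₂)/(1 − r) = (3.4012 − 0.81194×5.8230)/0.18806 = -7.0548 → z₀ = 0.0008633 m
V₃ = V₁ · ln(z₃/z₀)/ln(z₁/z₀) = 11.7 × 13.3295/10.4560 = 14.9155 m/s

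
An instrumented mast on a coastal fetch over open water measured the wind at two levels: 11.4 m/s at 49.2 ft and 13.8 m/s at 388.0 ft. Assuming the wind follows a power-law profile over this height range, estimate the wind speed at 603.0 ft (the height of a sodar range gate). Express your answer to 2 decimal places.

14.37 m/s

First find α: α = ln(V₂/V₁)/ln(z₂/z₁) = ln(13.8/11.4)/ln(388.0/49.2) = 0.19106/2.06511 = 0.0925
Extrapolate from 388.0 ft to 603.0 ft: V₃ = 13.8 × (603.0/388.0)^0.0925 = 13.8 × 1.0416 = 14.3746 m/s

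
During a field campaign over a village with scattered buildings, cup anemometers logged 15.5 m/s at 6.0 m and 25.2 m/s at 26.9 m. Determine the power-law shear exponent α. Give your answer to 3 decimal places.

Power law: V₂/V₁ = (z₂/z₁)^α ⇒ α = ln(V₂/V₁) / ln(z₂/z₁)
α = ln(25.2/15.5) / ln(26.9/6.0) = ln(1.6258) / ln(4.4833)
  = 0.48600 / 1.50037 = 0.32392

α ≈ 0.324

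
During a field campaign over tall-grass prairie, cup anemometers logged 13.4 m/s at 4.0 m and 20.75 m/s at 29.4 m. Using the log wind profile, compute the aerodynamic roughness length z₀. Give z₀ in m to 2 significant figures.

Log law: V(z) ∝ ln(z/z₀). With r = V₁/V₂ = 13.4/20.75 = 0.64578,
r · ln(z₂/z₀) = ln(z₁/z₀) ⇒ ln z₀ = (ln z₁ − r·ln z₂)/(1 − r)
ln z₀ = (1.38629 − 0.64578×3.38099) / 0.35422 = -2.2503
z₀ = exp(-2.2503) = 0.1054 m

z₀ ≈ 0.11 m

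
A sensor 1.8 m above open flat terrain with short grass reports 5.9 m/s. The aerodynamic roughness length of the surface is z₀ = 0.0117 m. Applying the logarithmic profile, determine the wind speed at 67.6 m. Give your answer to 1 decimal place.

10.1 m/s

Log law: V(z) ∝ ln(z/z₀), so V₂/V₁ = ln(z₂/z₀) / ln(z₁/z₀).
ln(67.6/0.0117) = 8.6618, ln(1.8/0.0117) = 5.0360
V₂ = 5.9 × 8.6618/5.0360 = 5.9 × 1.7200 = 10.1479 m/s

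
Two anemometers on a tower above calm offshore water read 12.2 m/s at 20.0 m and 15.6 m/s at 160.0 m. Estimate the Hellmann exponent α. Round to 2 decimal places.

α ≈ 0.12

Power law: V₂/V₁ = (z₂/z₁)^α ⇒ α = ln(V₂/V₁) / ln(z₂/z₁)
α = ln(15.6/12.2) / ln(160.0/20.0) = ln(1.2787) / ln(8.0000)
  = 0.24583 / 2.07944 = 0.11822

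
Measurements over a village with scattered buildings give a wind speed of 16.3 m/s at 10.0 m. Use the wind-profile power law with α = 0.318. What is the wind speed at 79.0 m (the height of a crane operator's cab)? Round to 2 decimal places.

31.45 m/s

Power-law profile: V₂ = V₁ · (z₂/z₁)^α
V₂ = 16.3 × (79.0/10.0)^0.318 = 16.3 × (7.9000)^0.318
    = 16.3 × 1.9295 = 31.4509 m/s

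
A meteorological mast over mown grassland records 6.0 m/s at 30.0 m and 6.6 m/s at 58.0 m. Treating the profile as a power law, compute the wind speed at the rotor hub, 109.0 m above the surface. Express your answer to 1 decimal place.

7.2 m/s

First find α: α = ln(V₂/V₁)/ln(z₂/z₁) = ln(6.6/6.0)/ln(58.0/30.0) = 0.09531/0.65925 = 0.1446
Extrapolate from 58.0 m to 109.0 m: V₃ = 6.6 × (109.0/58.0)^0.1446 = 6.6 × 1.0955 = 7.2303 m/s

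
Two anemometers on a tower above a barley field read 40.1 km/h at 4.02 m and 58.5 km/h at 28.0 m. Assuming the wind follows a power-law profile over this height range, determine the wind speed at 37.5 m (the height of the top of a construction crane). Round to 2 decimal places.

61.92 km/h

First find α: α = ln(V₂/V₁)/ln(z₂/z₁) = ln(58.5/40.1)/ln(28.0/4.02) = 0.37765/1.94092 = 0.1946
Extrapolate from 28.0 m to 37.5 m: V₃ = 58.5 × (37.5/28.0)^0.1946 = 58.5 × 1.0585 = 61.9216 km/h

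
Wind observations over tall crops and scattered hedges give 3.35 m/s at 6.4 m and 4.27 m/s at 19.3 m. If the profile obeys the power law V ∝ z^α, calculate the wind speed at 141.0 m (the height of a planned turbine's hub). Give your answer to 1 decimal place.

First find α: α = ln(V₂/V₁)/ln(z₂/z₁) = ln(4.27/3.35)/ln(19.3/6.4) = 0.24265/1.10381 = 0.2198
Extrapolate from 19.3 m to 141.0 m: V₃ = 4.27 × (141.0/19.3)^0.2198 = 4.27 × 1.5483 = 6.6113 m/s

6.6 m/s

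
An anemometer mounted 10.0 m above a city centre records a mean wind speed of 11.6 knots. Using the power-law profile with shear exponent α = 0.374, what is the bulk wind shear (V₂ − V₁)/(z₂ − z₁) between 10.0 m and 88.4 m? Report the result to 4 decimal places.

Power law: V₂ = V₁ · (z₂/z₁)^α = 11.6 × (8.8400)^0.374 = 26.2078 knots
ΔV/Δz = (26.2078 − 11.6)/(88.4 − 10.0) = 14.6078/78.4000 = 0.18632 knots/m

0.1863 knots/m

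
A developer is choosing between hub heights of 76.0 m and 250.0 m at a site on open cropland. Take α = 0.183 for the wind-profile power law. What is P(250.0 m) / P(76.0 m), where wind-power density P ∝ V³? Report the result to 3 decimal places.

Speed ratio: V_B/V_A = (z_B/z_A)^α = (250.0/76.0)^0.183 = (3.2895)^0.183 = 1.24347
Power-density ratio: P_B/P_A = (V_B/V_A)³ = (1.24347)³ = 1.92266

1.923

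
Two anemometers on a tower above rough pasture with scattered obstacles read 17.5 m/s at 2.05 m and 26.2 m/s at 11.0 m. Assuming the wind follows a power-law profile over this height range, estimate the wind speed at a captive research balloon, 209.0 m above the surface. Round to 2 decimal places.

First find α: α = ln(V₂/V₁)/ln(z₂/z₁) = ln(26.2/17.5)/ln(11.0/2.05) = 0.40356/1.68006 = 0.2402
Extrapolate from 11.0 m to 209.0 m: V₃ = 26.2 × (209.0/11.0)^0.2402 = 26.2 × 2.0284 = 53.1453 m/s

53.15 m/s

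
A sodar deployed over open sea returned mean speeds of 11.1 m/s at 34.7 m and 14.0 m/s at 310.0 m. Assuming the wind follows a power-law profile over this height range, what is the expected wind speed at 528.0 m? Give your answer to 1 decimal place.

First find α: α = ln(V₂/V₁)/ln(z₂/z₁) = ln(14.0/11.1)/ln(310.0/34.7) = 0.23211/2.18983 = 0.1060
Extrapolate from 310.0 m to 528.0 m: V₃ = 14.0 × (528.0/310.0)^0.1060 = 14.0 × 1.0581 = 14.8130 m/s

14.8 m/s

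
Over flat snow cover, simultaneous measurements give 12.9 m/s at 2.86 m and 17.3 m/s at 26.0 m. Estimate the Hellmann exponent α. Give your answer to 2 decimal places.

α ≈ 0.13

Power law: V₂/V₁ = (z₂/z₁)^α ⇒ α = ln(V₂/V₁) / ln(z₂/z₁)
α = ln(17.3/12.9) / ln(26.0/2.86) = ln(1.3411) / ln(9.0909)
  = 0.29348 / 2.20727 = 0.13296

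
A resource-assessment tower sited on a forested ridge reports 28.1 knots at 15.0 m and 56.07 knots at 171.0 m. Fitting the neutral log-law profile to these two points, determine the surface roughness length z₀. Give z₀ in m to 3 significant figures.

Log law: V(z) ∝ ln(z/z₀). With r = V₁/V₂ = 28.1/56.07 = 0.50116,
r · ln(z₂/z₀) = ln(z₁/z₀) ⇒ ln z₀ = (ln z₁ − r·ln z₂)/(1 − r)
ln z₀ = (2.70805 − 0.50116×5.14166) / 0.49884 = 0.2631
z₀ = exp(0.2631) = 1.301 m

z₀ ≈ 1.30 m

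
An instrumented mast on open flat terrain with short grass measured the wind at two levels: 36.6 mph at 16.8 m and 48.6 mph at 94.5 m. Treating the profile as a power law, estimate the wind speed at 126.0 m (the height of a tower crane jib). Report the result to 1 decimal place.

First find α: α = ln(V₂/V₁)/ln(z₂/z₁) = ln(48.6/36.6)/ln(94.5/16.8) = 0.28358/1.72722 = 0.1642
Extrapolate from 94.5 m to 126.0 m: V₃ = 48.6 × (126.0/94.5)^0.1642 = 48.6 × 1.0484 = 50.9505 mph

51.0 mph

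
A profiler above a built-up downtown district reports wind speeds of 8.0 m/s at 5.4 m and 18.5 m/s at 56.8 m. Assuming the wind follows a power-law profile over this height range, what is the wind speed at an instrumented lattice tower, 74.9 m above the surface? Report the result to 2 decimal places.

20.42 m/s

First find α: α = ln(V₂/V₁)/ln(z₂/z₁) = ln(18.5/8.0)/ln(56.8/5.4) = 0.83833/2.35314 = 0.3563
Extrapolate from 56.8 m to 74.9 m: V₃ = 18.5 × (74.9/56.8)^0.3563 = 18.5 × 1.1036 = 20.4160 m/s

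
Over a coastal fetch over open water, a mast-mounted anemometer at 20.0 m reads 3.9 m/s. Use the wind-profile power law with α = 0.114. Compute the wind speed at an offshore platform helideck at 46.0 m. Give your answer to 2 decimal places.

Power-law profile: V₂ = V₁ · (z₂/z₁)^α
V₂ = 3.9 × (46.0/20.0)^0.114 = 3.9 × (2.3000)^0.114
    = 3.9 × 1.0996 = 4.2885 m/s

4.29 m/s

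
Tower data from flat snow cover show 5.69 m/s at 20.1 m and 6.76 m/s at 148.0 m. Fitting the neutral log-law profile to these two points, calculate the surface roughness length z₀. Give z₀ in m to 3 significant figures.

Log law: V(z) ∝ ln(z/z₀). With r = V₁/V₂ = 5.69/6.76 = 0.84172,
r · ln(z₂/z₀) = ln(z₁/z₀) ⇒ ln z₀ = (ln z₁ − r·ln z₂)/(1 − r)
ln z₀ = (3.00072 − 0.84172×4.99721) / 0.15828 = -7.6161
z₀ = exp(-7.6161) = 0.0004924 m

z₀ ≈ 0.000492 m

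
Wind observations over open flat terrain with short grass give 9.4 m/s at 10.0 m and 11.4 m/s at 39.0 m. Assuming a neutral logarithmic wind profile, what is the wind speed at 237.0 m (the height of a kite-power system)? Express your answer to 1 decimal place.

14.1 m/s

Log law: V ∝ ln(z/z₀). From the pair, with r = V₁/V₂ = 0.82456,
ln z₀ = (ln z₁ − r·ln z₂)/(1 − r) = (2.3026 − 0.82456×3.6636)/0.17544 = -4.0940 → z₀ = 0.01667 m
V₃ = V₁ · ln(z₃/z₀)/ln(z₁/z₀) = 9.4 × 9.5621/6.3966 = 14.0518 m/s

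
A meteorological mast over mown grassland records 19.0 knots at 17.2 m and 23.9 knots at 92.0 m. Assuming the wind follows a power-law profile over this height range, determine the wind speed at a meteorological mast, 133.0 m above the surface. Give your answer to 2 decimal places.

First find α: α = ln(V₂/V₁)/ln(z₂/z₁) = ln(23.9/19.0)/ln(92.0/17.2) = 0.22944/1.67688 = 0.1368
Extrapolate from 92.0 m to 133.0 m: V₃ = 23.9 × (133.0/92.0)^0.1368 = 23.9 × 1.0517 = 25.1361 knots

25.14 knots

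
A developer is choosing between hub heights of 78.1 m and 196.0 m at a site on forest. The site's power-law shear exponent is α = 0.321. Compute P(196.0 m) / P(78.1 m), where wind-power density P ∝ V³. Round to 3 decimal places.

2.426

Speed ratio: V_B/V_A = (z_B/z_A)^α = (196.0/78.1)^0.321 = (2.5096)^0.321 = 1.34361
Power-density ratio: P_B/P_A = (V_B/V_A)³ = (1.34361)³ = 2.42560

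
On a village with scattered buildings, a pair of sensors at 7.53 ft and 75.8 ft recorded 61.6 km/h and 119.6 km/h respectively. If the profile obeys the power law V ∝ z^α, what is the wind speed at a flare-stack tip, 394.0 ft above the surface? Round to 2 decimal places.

192.05 km/h

First find α: α = ln(V₂/V₁)/ln(z₂/z₁) = ln(119.6/61.6)/ln(75.8/7.53) = 0.66349/2.30920 = 0.2873
Extrapolate from 75.8 ft to 394.0 ft: V₃ = 119.6 × (394.0/75.8)^0.2873 = 119.6 × 1.6057 = 192.0463 km/h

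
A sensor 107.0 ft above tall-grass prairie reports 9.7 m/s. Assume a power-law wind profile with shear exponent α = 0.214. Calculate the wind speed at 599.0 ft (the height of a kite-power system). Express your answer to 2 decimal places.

Power-law profile: V₂ = V₁ · (z₂/z₁)^α
V₂ = 9.7 × (599.0/107.0)^0.214 = 9.7 × (5.5981)^0.214
    = 9.7 × 1.4457 = 14.0234 m/s

14.02 m/s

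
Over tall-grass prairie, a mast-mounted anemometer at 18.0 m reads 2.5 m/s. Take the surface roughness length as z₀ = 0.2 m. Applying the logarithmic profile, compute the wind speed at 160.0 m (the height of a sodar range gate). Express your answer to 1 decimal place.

3.7 m/s

Log law: V(z) ∝ ln(z/z₀), so V₂/V₁ = ln(z₂/z₀) / ln(z₁/z₀).
ln(160.0/0.2) = 6.6846, ln(18.0/0.2) = 4.4998
V₂ = 2.5 × 6.6846/4.4998 = 2.5 × 1.4855 = 3.7138 m/s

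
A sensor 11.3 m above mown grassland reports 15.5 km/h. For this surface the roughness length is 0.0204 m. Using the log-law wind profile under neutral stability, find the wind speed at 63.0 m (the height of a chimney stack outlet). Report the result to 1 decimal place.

19.7 km/h

Log law: V(z) ∝ ln(z/z₀), so V₂/V₁ = ln(z₂/z₀) / ln(z₁/z₀).
ln(63.0/0.0204) = 8.0354, ln(11.3/0.0204) = 6.3170
V₂ = 15.5 × 8.0354/6.3170 = 15.5 × 1.2720 = 19.7162 km/h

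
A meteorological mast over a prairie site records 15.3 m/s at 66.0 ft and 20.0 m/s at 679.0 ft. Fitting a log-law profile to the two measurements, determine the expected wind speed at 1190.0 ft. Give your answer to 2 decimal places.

21.13 m/s

Log law: V ∝ ln(z/z₀). From the pair, with r = V₁/V₂ = 0.76500,
ln z₀ = (ln z₁ − r·ln z₂)/(1 − r) = (4.1897 − 0.76500×6.5206)/0.23500 = -3.3984 → z₀ = 0.03343 ft
V₃ = V₁ · ln(z₃/z₀)/ln(z₁/z₀) = 15.3 × 10.4801/7.5880 = 21.1313 m/s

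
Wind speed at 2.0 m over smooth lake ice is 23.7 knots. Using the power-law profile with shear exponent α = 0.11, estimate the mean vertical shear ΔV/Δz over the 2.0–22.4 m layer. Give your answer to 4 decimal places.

0.3537 knots/m

Power law: V₂ = V₁ · (z₂/z₁)^α = 23.7 × (11.2000)^0.11 = 30.9145 knots
ΔV/Δz = (30.9145 − 23.7)/(22.4 − 2.0) = 7.2145/20.4000 = 0.35365 knots/m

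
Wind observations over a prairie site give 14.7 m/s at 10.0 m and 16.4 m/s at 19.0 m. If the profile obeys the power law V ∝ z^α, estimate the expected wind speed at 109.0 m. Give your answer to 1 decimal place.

First find α: α = ln(V₂/V₁)/ln(z₂/z₁) = ln(16.4/14.7)/ln(19.0/10.0) = 0.10943/0.64185 = 0.1705
Extrapolate from 19.0 m to 109.0 m: V₃ = 16.4 × (109.0/19.0)^0.1705 = 16.4 × 1.3469 = 22.0900 m/s

22.1 m/s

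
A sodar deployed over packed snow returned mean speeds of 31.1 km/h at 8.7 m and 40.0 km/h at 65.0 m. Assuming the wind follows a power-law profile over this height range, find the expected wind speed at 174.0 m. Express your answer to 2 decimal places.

First find α: α = ln(V₂/V₁)/ln(z₂/z₁) = ln(40.0/31.1)/ln(65.0/8.7) = 0.25167/2.01106 = 0.1251
Extrapolate from 65.0 m to 174.0 m: V₃ = 40.0 × (174.0/65.0)^0.1251 = 40.0 × 1.1311 = 45.2455 km/h

45.25 km/h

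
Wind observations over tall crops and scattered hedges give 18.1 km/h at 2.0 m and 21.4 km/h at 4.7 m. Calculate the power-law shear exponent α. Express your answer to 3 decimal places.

α ≈ 0.196

Power law: V₂/V₁ = (z₂/z₁)^α ⇒ α = ln(V₂/V₁) / ln(z₂/z₁)
α = ln(21.4/18.1) / ln(4.7/2.0) = ln(1.1823) / ln(2.3500)
  = 0.16748 / 0.85442 = 0.19602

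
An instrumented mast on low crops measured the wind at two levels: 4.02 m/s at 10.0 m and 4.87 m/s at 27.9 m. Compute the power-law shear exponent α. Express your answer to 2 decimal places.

Power law: V₂/V₁ = (z₂/z₁)^α ⇒ α = ln(V₂/V₁) / ln(z₂/z₁)
α = ln(4.87/4.02) / ln(27.9/10.0) = ln(1.2114) / ln(2.7900)
  = 0.19181 / 1.02604 = 0.18694

α ≈ 0.19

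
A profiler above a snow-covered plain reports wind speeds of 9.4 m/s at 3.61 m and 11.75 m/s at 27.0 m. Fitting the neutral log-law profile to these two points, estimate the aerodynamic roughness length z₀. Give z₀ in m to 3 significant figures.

Log law: V(z) ∝ ln(z/z₀). With r = V₁/V₂ = 9.4/11.75 = 0.80000,
r · ln(z₂/z₀) = ln(z₁/z₀) ⇒ ln z₀ = (ln z₁ − r·ln z₂)/(1 − r)
ln z₀ = (1.28371 − 0.80000×3.29584) / 0.20000 = -6.7648
z₀ = exp(-6.7648) = 0.001154 m

z₀ ≈ 0.00115 m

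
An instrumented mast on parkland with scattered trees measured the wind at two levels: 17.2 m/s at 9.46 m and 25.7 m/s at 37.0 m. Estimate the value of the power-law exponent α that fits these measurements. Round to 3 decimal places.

Power law: V₂/V₁ = (z₂/z₁)^α ⇒ α = ln(V₂/V₁) / ln(z₂/z₁)
α = ln(25.7/17.2) / ln(37.0/9.46) = ln(1.4942) / ln(3.9112)
  = 0.40158 / 1.36385 = 0.29445

α ≈ 0.294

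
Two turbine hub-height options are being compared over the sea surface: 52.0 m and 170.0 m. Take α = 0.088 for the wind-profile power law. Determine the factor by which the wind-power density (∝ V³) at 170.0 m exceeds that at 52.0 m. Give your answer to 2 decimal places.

Speed ratio: V_B/V_A = (z_B/z_A)^α = (170.0/52.0)^0.088 = (3.2692)^0.088 = 1.10987
Power-density ratio: P_B/P_A = (V_B/V_A)³ = (1.10987)³ = 1.36714

1.37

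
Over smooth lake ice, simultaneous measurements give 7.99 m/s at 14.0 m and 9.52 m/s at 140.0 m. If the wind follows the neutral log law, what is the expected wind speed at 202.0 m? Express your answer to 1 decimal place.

Log law: V ∝ ln(z/z₀). From the pair, with r = V₁/V₂ = 0.83929,
ln z₀ = (ln z₁ − r·ln z₂)/(1 − r) = (2.6391 − 0.83929×4.9416)/0.16071 = -9.3856 → z₀ = 0.00008393 m
V₃ = V₁ · ln(z₃/z₀)/ln(z₁/z₀) = 7.99 × 14.6938/12.0246 = 9.7636 m/s

9.8 m/s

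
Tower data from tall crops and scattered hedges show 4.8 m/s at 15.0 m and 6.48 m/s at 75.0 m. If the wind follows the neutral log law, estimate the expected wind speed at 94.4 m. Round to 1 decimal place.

Log law: V ∝ ln(z/z₀). From the pair, with r = V₁/V₂ = 0.74074,
ln z₀ = (ln z₁ − r·ln z₂)/(1 − r) = (2.7081 − 0.74074×4.3175)/0.25926 = -1.8903 → z₀ = 0.1510 m
V₃ = V₁ · ln(z₃/z₀)/ln(z₁/z₀) = 4.8 × 6.4379/4.5984 = 6.7201 m/s

6.7 m/s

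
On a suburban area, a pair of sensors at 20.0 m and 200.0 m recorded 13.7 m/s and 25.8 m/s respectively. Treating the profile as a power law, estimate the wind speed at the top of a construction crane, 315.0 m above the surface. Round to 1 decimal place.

First find α: α = ln(V₂/V₁)/ln(z₂/z₁) = ln(25.8/13.7)/ln(200.0/20.0) = 0.63298/2.30259 = 0.2749
Extrapolate from 200.0 m to 315.0 m: V₃ = 25.8 × (315.0/200.0)^0.2749 = 25.8 × 1.1330 = 29.2316 m/s

29.2 m/s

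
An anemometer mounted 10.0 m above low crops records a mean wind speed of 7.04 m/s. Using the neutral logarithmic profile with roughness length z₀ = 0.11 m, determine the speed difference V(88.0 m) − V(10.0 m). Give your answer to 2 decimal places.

3.39 m/s

Log law: V₂ = V₁ · ln(z₂/z₀)/ln(z₁/z₀) = 7.04 × 6.6846/4.5099 = 10.4348 m/s
ΔV = 10.4348 − 7.04 = 3.3948 m/s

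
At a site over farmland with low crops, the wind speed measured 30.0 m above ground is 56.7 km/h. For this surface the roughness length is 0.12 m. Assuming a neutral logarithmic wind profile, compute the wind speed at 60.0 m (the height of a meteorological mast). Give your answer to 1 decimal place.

63.8 km/h

Log law: V(z) ∝ ln(z/z₀), so V₂/V₁ = ln(z₂/z₀) / ln(z₁/z₀).
ln(60.0/0.12) = 6.2146, ln(30.0/0.12) = 5.5215
V₂ = 56.7 × 6.2146/5.5215 = 56.7 × 1.1255 = 63.8179 km/h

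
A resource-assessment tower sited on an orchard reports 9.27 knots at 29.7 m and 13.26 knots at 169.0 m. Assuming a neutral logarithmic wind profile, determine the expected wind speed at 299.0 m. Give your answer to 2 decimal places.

Log law: V ∝ ln(z/z₀). From the pair, with r = V₁/V₂ = 0.69910,
ln z₀ = (ln z₁ − r·ln z₂)/(1 − r) = (3.3911 − 0.69910×5.1299)/0.30090 = -0.6485 → z₀ = 0.5228 m
V₃ = V₁ · ln(z₃/z₀)/ln(z₁/z₀) = 9.27 × 6.3490/4.0397 = 14.5693 knots

14.57 knots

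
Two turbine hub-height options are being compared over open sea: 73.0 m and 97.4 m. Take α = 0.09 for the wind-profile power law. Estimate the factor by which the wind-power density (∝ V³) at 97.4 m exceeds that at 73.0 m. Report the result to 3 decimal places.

Speed ratio: V_B/V_A = (z_B/z_A)^α = (97.4/73.0)^0.09 = (1.3342)^0.09 = 1.02629
Power-density ratio: P_B/P_A = (V_B/V_A)³ = (1.02629)³ = 1.08097

1.081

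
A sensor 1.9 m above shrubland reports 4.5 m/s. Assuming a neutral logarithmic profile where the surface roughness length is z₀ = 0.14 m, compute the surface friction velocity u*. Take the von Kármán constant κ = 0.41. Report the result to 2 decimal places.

u* ≈ 0.71 m/s

Log law: V(z) = (u*/κ) · ln(z/z₀) ⇒ u* = κ · V / ln(z/z₀)
u* = 0.41 × 4.5 / ln(1.9/0.14) = 0.41 × 4.5 / 2.6080
   = 1.8450 / 2.6080 = 0.7074 m/s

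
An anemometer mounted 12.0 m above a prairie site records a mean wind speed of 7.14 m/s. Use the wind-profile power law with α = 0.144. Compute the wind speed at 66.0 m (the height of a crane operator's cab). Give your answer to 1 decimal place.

Power-law profile: V₂ = V₁ · (z₂/z₁)^α
V₂ = 7.14 × (66.0/12.0)^0.144 = 7.14 × (5.5000)^0.144
    = 7.14 × 1.2782 = 9.1266 m/s

9.1 m/s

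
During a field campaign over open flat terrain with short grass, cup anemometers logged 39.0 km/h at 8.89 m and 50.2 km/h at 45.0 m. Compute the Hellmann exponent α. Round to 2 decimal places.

Power law: V₂/V₁ = (z₂/z₁)^α ⇒ α = ln(V₂/V₁) / ln(z₂/z₁)
α = ln(50.2/39.0) / ln(45.0/8.89) = ln(1.2872) / ln(5.0619)
  = 0.25245 / 1.62174 = 0.15567

α ≈ 0.16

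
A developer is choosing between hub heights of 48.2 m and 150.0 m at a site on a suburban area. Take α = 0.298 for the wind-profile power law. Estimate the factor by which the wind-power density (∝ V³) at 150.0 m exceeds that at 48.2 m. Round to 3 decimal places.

Speed ratio: V_B/V_A = (z_B/z_A)^α = (150.0/48.2)^0.298 = (3.1120)^0.298 = 1.40258
Power-density ratio: P_B/P_A = (V_B/V_A)³ = (1.40258)³ = 2.75919

2.759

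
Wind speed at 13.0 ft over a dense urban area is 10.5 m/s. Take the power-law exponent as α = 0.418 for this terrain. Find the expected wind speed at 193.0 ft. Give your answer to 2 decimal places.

Power-law profile: V₂ = V₁ · (z₂/z₁)^α
V₂ = 10.5 × (193.0/13.0)^0.418 = 10.5 × (14.8462)^0.418
    = 10.5 × 3.0884 = 32.4283 m/s

32.43 m/s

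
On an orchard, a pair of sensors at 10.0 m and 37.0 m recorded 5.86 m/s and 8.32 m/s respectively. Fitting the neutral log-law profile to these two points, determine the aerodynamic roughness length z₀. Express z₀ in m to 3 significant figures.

Log law: V(z) ∝ ln(z/z₀). With r = V₁/V₂ = 5.86/8.32 = 0.70433,
r · ln(z₂/z₀) = ln(z₁/z₀) ⇒ ln z₀ = (ln z₁ − r·ln z₂)/(1 − r)
ln z₀ = (2.30259 − 0.70433×3.61092) / 0.29567 = -0.8140
z₀ = exp(-0.8140) = 0.4431 m

z₀ ≈ 0.443 m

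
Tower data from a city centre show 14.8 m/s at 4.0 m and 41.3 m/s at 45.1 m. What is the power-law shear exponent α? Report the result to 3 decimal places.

Power law: V₂/V₁ = (z₂/z₁)^α ⇒ α = ln(V₂/V₁) / ln(z₂/z₁)
α = ln(41.3/14.8) / ln(45.1/4.0) = ln(2.7905) / ln(11.2750)
  = 1.02624 / 2.42259 = 0.42361

α ≈ 0.424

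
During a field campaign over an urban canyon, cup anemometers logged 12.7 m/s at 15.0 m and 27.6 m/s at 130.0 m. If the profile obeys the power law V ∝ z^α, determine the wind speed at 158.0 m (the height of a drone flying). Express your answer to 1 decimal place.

First find α: α = ln(V₂/V₁)/ln(z₂/z₁) = ln(27.6/12.7)/ln(130.0/15.0) = 0.77621/2.15948 = 0.3594
Extrapolate from 130.0 m to 158.0 m: V₃ = 27.6 × (158.0/130.0)^0.3594 = 27.6 × 1.0726 = 29.6046 m/s

29.6 m/s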